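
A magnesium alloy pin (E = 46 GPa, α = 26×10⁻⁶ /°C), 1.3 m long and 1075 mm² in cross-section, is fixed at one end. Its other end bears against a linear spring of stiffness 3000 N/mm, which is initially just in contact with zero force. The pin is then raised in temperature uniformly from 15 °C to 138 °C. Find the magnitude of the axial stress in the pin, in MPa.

σ ≈ 10.8 MPa (compressive)

If the spring were absent the pin would lengthen by αΔT L = 26×10⁻⁶ × 123 × 1300 = 4.157 mm.
With a force P in the spring, the elastic change of the pin is PL/(AE) and that of the spring is P/k; compatibility requires their sum to equal δ_free.
So P = δ_free / [L/(AE) + 1/k] = 4.157 / [ 1300/(1075×46×10³) + 1/(3000) ].
P = 4.157 / 0.0003596 = 11560 N.
σ = P/A = 11560/1075 = 10.75 MPa.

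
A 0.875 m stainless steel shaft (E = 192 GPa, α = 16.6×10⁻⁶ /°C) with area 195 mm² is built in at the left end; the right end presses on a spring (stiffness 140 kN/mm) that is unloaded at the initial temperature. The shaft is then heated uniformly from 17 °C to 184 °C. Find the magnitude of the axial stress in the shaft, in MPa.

σ ≈ 408 MPa (compressive)

The unrestrained thermal change is αΔT L = 16.6×10⁻⁶ × 167 × 875 = 2.426 mm.
With a force P in the spring, the elastic change of the shaft is PL/(AE) and that of the spring is P/k; compatibility requires their sum to equal δ_free.
P [ L/(AE) + 1/k ] = δ_free → P [ 875/(195×192×10³) + 1/(140×10³) ] = 2.426.
P = 2.426 / 3.051×10⁻⁵ = 79490 N.
σ = P/A = 79490/195 = 407.7 MPa.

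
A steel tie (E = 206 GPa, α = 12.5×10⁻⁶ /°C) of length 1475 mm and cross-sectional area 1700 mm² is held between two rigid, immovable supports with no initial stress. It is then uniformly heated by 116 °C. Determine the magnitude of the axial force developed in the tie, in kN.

The ends cannot move, so σ = EαΔT = 206×10³ × 12.5×10⁻⁶ × 116 = 298.7 MPa.
P = AEαΔT = 1700 × 206×10³ × 12.5×10⁻⁶ × 116 = 507.8 kN (compressive).

P ≈ 508 kN (compressive)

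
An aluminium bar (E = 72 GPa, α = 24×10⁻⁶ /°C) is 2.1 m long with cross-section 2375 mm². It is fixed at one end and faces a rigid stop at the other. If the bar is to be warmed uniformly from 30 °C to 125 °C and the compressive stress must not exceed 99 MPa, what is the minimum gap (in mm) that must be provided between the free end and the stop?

Free expansion if unrestrained: δ_free = αΔT L = 24×10⁻⁶ × 95 × 2100 = 4.788 mm.
At the allowable stress the elastic shortening the wall may impose is σL/E = 99 × 2100 / (72×10³) = 2.888 mm.
So the gap has to take up the difference, g_min = δ_free − σL/E = 4.788 − 2.888 = 1.9 mm.

g ≈ 1.9 mm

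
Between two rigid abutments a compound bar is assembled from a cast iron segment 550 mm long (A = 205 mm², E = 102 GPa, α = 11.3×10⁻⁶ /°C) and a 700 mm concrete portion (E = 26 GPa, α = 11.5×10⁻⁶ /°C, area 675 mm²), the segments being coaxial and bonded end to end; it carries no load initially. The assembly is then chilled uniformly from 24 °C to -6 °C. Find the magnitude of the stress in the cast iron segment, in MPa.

σ ≈ 31.5 MPa (tensile)

If the supports were absent, the total length change would be Σ αᵢΔT Lᵢ = 11.3×10⁻⁶×30×550 + 11.5×10⁻⁶×30×700 = 0.4279 mm.
The rigid supports impose zero overall length change; the single axial force P common to all segments must satisfy P Σ Lᵢ/(AᵢEᵢ) = δ_free.
Σ Lᵢ/(AᵢEᵢ) = 550/(205×102×10³) + 700/(675×26×10³) = 6.619×10⁻⁵ mm/N.
Hence P = δ_free / Σ(L/AE) = 0.4279/6.619×10⁻⁵ = 6.466 kN (tensile).
σ_{cast iron} = P / A = 6466 / 205 = 31.54 MPa.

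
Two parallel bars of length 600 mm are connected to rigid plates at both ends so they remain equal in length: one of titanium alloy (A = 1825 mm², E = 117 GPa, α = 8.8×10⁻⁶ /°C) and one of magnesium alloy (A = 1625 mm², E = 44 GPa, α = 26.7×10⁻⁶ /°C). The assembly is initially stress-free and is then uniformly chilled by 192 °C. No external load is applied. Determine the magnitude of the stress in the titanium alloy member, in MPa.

The magnesium alloy has the larger α, so on cooling it would change length more than the titanium alloy if both were free. The rigid plates force a common final length, so the magnesium alloy is put into tension and the titanium alloy into compression, with equal and opposite forces P (no external load).
Equating the net (thermal + elastic) strains gives |α₁ − α₂|·ΔT = P·[1/(A₁E₁) + 1/(A₂E₂)].
|α₁ − α₂|·ΔT = 17.9×10⁻⁶ × 192 = 0.003437.
1/(A₁E₁) + 1/(A₂E₂) = 1/(1825×117×10³) + 1/(1625×44×10³) = 1.867×10⁻⁸ N⁻¹.
P = 0.003437 / 1.867×10⁻⁸ = 184100 N = 184.1 kN.
σ_{titanium alloy} = P/A₁ = 184100/1825 = 100.9 MPa, compressive.

σ ≈ 101 MPa (compressive)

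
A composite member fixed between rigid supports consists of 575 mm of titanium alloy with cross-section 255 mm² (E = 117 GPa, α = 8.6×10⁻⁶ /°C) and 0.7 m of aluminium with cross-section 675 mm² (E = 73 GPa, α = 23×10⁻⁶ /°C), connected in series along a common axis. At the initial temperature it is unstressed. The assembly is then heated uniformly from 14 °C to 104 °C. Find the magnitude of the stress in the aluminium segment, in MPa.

Free thermal expansion of the whole bar: Σ αᵢΔT Lᵢ = 8.6×10⁻⁶×90×575 + 23×10⁻⁶×90×700 = 1.894 mm.
The walls prevent any net length change, so an axial force P (same in every segment) develops. Compatibility: P · Σ Lᵢ/(AᵢEᵢ) = δ_free.
Σ Lᵢ/(AᵢEᵢ) = 575/(255×117×10³) + 700/(675×73×10³) = 3.348×10⁻⁵ mm/N.
P = 1.894 / 3.348×10⁻⁵ = 56570 N = 56.57 kN, compressive.
σ_{aluminium} = P / A = 56570 / 675 = 83.81 MPa.

σ ≈ 83.8 MPa (compressive)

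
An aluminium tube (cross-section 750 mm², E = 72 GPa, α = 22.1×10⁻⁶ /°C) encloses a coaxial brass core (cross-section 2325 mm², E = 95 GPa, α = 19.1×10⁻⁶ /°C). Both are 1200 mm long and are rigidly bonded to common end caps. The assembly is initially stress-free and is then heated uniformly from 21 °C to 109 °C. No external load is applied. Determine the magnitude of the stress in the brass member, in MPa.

Both members must finish at the same length. With the larger α, the aluminium tends to over-expand; the plates restrain it, putting the aluminium in compression and the brass in tension. With no external load the two internal forces are equal and opposite, magnitude P.
Compatibility of the two members (thermal + elastic change equal): (α₁ − α₂)ΔT = P·[1/(A₁E₁) + 1/(A₂E₂)].
|α₁ − α₂|·ΔT = 3×10⁻⁶ × 88 = 0.000264.
1/(A₁E₁) + 1/(A₂E₂) = 1/(750×72×10³) + 1/(2325×95×10³) = 2.305×10⁻⁸ N⁻¹.
P = 0.000264 / 2.305×10⁻⁸ = 11460 N = 11.46 kN.
σ_{brass} = P/A₂ = 11460/2325 = 4.927 MPa, tensile.

σ ≈ 4.93 MPa (tensile)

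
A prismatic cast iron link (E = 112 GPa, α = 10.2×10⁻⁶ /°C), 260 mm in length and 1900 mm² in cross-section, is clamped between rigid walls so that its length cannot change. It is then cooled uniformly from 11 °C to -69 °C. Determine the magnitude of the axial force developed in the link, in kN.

The ends cannot move, so σ = EαΔT = 112×10³ × 10.2×10⁻⁶ × 80 = 91.39 MPa.
P = AEαΔT = 1900 × 112×10³ × 10.2×10⁻⁶ × 80 = 173.6 kN (tensile).

P ≈ 174 kN (tensile)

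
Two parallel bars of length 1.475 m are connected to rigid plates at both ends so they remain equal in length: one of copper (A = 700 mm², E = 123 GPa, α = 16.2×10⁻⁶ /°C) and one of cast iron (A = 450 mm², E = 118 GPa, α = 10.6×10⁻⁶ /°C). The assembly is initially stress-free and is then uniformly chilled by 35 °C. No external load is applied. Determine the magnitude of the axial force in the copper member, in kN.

Both members must finish at the same length. With the larger α, the copper tends to over-contract; the plates restrain it, putting the copper in tension and the cast iron in compression. With no external load the two internal forces are equal and opposite, magnitude P.
Setting the final lengths equal and cancelling L: (α₁ − α₂)ΔT = P/(A₁E₁) + P/(A₂E₂).
|α₁ − α₂|·ΔT = 5.6×10⁻⁶ × 35 = 0.000196.
1/(A₁E₁) + 1/(A₂E₂) = 1/(700×123×10³) + 1/(450×118×10³) = 3.045×10⁻⁸ N⁻¹.
So P = 0.000196 / 3.045×10⁻⁸ = 6.437 kN.

P ≈ 6.44 kN (tensile in the copper)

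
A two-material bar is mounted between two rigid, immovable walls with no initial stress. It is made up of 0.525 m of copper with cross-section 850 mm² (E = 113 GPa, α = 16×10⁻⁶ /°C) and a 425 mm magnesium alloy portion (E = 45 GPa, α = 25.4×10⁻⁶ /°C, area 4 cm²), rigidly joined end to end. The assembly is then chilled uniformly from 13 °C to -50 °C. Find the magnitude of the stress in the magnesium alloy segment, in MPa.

If the supports were absent, the total length change would be Σ αᵢΔT Lᵢ = 16×10⁻⁶×63×525 + 25.4×10⁻⁶×63×425 = 1.209 mm.
Since the ends are fixed, an axial force P builds up, equal in every segment, with P · Σ Lᵢ/(AᵢEᵢ) = δ_free.
The series flexibility is Σ Lᵢ/(AᵢEᵢ) = 525/(850×113×10³) + 425/(400×45×10³) = 2.908×10⁻⁵ mm/N.
So P = 1.209 / 2.908×10⁻⁵ = 41.59 kN, tensile.
σ_{magnesium alloy} = P / A = 41590 / 400 = 104 MPa.

σ ≈ 104 MPa (tensile)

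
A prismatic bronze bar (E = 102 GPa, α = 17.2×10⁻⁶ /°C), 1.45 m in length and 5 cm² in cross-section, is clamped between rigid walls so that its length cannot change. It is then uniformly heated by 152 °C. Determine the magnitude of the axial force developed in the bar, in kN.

P ≈ 133 kN (compressive)

With zero net strain, σ = E·αΔT = 102 GPa × 17.2×10⁻⁶ × 152 = 266.7 MPa.
Axial force P = σA = 266.7 × 500 = 133300 N = 133.3 kN, compressive.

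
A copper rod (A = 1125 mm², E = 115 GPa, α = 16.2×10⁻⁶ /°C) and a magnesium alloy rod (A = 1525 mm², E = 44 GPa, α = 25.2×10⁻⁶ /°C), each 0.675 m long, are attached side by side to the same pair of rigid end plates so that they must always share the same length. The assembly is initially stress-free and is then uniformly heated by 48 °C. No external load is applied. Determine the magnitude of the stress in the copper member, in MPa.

σ ≈ 17 MPa (tensile)

Both members must finish at the same length. With the larger α, the magnesium alloy tends to over-expand; the plates restrain it, putting the magnesium alloy in compression and the copper in tension. With no external load the two internal forces are equal and opposite, magnitude P.
Compatibility of the two members (thermal + elastic change equal): (α₁ − α₂)ΔT = P·[1/(A₁E₁) + 1/(A₂E₂)].
|α₁ − α₂|·ΔT = 9×10⁻⁶ × 48 = 0.000432.
1/(A₁E₁) + 1/(A₂E₂) = 1/(1125×115×10³) + 1/(1525×44×10³) = 2.263×10⁻⁸ N⁻¹.
P = 0.000432 / 2.263×10⁻⁸ = 19090 N = 19.09 kN.
σ_{copper} = P/A₁ = 19090/1125 = 16.97 MPa, tensile.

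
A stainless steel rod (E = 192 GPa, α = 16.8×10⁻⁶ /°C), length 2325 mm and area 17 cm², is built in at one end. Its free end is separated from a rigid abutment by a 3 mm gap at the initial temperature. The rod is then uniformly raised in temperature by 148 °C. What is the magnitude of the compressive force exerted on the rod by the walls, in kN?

P ≈ 390 kN

Free thermal elongation = αΔT L = 16.8×10⁻⁶ × 148 × 2325 = 5.781 mm.
The gap closes (δ_free > 3 mm) and the wall then resists a further 5.781 − 3 = 2.781 mm of expansion.
Compatibility: PL/(AE) = 2.781 mm, so σ = P/A = E × (2.781/2325) = 229.6 MPa.
P = σA = 229.6 × 1700 = 390.4 kN.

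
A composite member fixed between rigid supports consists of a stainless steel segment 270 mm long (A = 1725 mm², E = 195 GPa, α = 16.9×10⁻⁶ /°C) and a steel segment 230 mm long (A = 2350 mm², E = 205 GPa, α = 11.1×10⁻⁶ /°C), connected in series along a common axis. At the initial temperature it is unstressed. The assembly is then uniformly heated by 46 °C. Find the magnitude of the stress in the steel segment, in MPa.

σ ≈ 109 MPa (compressive)

Free thermal expansion of the whole bar: Σ αᵢΔT Lᵢ = 16.9×10⁻⁶×46×270 + 11.1×10⁻⁶×46×230 = 0.3273 mm.
The rigid supports impose zero overall length change; the single axial force P common to all segments must satisfy P Σ Lᵢ/(AᵢEᵢ) = δ_free.
Σ Lᵢ/(AᵢEᵢ) = 270/(1725×195×10³) + 230/(2350×205×10³) = 1.28×10⁻⁶ mm/N.
Hence P = δ_free / Σ(L/AE) = 0.3273/1.28×10⁻⁶ = 255.7 kN (compressive).
σ_{steel} = P / A = 255700 / 2350 = 108.8 MPa.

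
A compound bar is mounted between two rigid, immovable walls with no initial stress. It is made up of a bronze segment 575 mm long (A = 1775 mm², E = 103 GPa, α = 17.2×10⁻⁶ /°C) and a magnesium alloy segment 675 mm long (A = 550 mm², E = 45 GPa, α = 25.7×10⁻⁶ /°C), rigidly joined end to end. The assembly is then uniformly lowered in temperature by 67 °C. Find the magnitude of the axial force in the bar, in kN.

If the supports were absent, the total length change would be Σ αᵢΔT Lᵢ = 17.2×10⁻⁶×67×575 + 25.7×10⁻⁶×67×675 = 1.825 mm.
The rigid supports impose zero overall length change; the single axial force P common to all segments must satisfy P Σ Lᵢ/(AᵢEᵢ) = δ_free.
The series flexibility is Σ Lᵢ/(AᵢEᵢ) = 575/(1775×103×10³) + 675/(550×45×10³) = 3.042×10⁻⁵ mm/N.
Hence P = δ_free / Σ(L/AE) = 1.825/3.042×10⁻⁵ = 59.99 kN (tensile).

P ≈ 60 kN (tensile)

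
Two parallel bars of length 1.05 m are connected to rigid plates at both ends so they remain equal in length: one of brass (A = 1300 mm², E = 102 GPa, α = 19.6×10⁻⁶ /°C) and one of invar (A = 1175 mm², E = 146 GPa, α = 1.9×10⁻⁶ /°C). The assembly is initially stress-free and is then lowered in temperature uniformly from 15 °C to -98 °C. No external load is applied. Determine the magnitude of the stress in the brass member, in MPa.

Equilibrium of a rigid end plate with no external load gives equal and opposite internal forces ±P in the two members. Since α_{brass} > α_{invar}, cooling drives the brass into tension and the invar into compression.
Compatibility of the two members (thermal + elastic change equal): (α₁ − α₂)ΔT = P·[1/(A₁E₁) + 1/(A₂E₂)].
|α₁ − α₂|·ΔT = 17.7×10⁻⁶ × 113 = 0.002.
1/(A₁E₁) + 1/(A₂E₂) = 1/(1300×102×10³) + 1/(1175×146×10³) = 1.337×10⁻⁸ N⁻¹.
P = 0.002 / 1.337×10⁻⁸ = 149600 N = 149.6 kN.
σ_{brass} = P/A₁ = 149600/1300 = 115.1 MPa, tensile.

σ ≈ 115 MPa (tensile)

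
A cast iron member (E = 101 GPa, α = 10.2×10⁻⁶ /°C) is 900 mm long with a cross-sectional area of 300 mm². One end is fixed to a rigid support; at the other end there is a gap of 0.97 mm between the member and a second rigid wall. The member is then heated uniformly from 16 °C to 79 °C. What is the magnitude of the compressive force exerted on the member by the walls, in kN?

P ≈ 0 kN

If the wall were absent the member would grow by αΔT L = 10.2×10⁻⁶ × 63 × 900 = 0.5783 mm.
This is smaller than the 0.97 mm clearance, so the member expands freely without reaching the stop — the stress is zero.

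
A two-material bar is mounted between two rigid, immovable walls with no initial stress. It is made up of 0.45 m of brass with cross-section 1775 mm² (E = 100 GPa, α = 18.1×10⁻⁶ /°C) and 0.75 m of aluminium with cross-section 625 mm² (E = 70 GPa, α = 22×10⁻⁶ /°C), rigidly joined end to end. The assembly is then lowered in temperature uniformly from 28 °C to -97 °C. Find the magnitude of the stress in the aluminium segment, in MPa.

With the walls removed the bar would change length by δ_free = Σ αᵢΔT Lᵢ = 18.1×10⁻⁶×125×450 + 22×10⁻⁶×125×750 = 3.081 mm.
The rigid supports impose zero overall length change; the single axial force P common to all segments must satisfy P Σ Lᵢ/(AᵢEᵢ) = δ_free.
The series flexibility is Σ Lᵢ/(AᵢEᵢ) = 450/(1775×100×10³) + 750/(625×70×10³) = 1.968×10⁻⁵ mm/N.
Hence P = δ_free / Σ(L/AE) = 3.081/1.968×10⁻⁵ = 156.6 kN (tensile).
σ_{aluminium} = P / A = 156600 / 625 = 250.5 MPa.

σ ≈ 250 MPa (tensile)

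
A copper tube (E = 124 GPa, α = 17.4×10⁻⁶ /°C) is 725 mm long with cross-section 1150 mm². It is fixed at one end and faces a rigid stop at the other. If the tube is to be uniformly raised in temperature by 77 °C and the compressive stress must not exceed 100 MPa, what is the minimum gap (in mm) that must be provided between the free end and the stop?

g ≈ 0.387 mm

With no wall the tube would lengthen by αΔT L = 17.4×10⁻⁶ × 77 × 725 = 0.9714 mm.
A stress of 100 MPa corresponds to the wall pushing the tube back by σL/E = 100×725/(124×10³) = 0.5847 mm.
The gap must absorb the remainder: g_min = 0.9714 − 0.5847 = 0.3867 mm.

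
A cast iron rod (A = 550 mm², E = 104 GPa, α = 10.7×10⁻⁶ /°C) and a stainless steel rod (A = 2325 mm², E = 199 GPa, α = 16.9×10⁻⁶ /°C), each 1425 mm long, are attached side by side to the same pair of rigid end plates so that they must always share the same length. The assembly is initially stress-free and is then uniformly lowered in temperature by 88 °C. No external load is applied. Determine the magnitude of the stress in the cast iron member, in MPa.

Equilibrium of a rigid end plate with no external load gives equal and opposite internal forces ±P in the two members. Since α_{stainless steel} > α_{cast iron}, cooling drives the stainless steel into tension and the cast iron into compression.
Compatibility of the two members (thermal + elastic change equal): (α₁ − α₂)ΔT = P·[1/(A₁E₁) + 1/(A₂E₂)].
|α₁ − α₂|·ΔT = 6.2×10⁻⁶ × 88 = 0.0005456.
1/(A₁E₁) + 1/(A₂E₂) = 1/(550×104×10³) + 1/(2325×199×10³) = 1.964×10⁻⁸ N⁻¹.
So P = 0.0005456 / 1.964×10⁻⁸ = 27.77 kN.
σ_{cast iron} = P/A₁ = 27770/550 = 50.5 MPa, compressive.

σ ≈ 50.5 MPa (compressive)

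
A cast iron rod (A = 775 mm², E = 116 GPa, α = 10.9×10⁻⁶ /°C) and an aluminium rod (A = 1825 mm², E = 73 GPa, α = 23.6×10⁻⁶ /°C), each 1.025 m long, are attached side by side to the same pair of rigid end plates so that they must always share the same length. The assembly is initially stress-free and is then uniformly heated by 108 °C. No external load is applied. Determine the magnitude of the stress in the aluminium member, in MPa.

σ ≈ 40.3 MPa (compressive)

Equilibrium of a rigid end plate with no external load gives equal and opposite internal forces ±P in the two members. Since α_{aluminium} > α_{cast iron}, heating drives the aluminium into compression and the cast iron into tension.
Equating the net (thermal + elastic) strains gives |α₁ − α₂|·ΔT = P·[1/(A₁E₁) + 1/(A₂E₂)].
|α₁ − α₂|·ΔT = 12.7×10⁻⁶ × 108 = 0.001372.
1/(A₁E₁) + 1/(A₂E₂) = 1/(775×116×10³) + 1/(1825×73×10³) = 1.863×10⁻⁸ N⁻¹.
So P = 0.001372 / 1.863×10⁻⁸ = 73.62 kN.
σ_{aluminium} = P/A₂ = 73620/1825 = 40.34 MPa, compressive.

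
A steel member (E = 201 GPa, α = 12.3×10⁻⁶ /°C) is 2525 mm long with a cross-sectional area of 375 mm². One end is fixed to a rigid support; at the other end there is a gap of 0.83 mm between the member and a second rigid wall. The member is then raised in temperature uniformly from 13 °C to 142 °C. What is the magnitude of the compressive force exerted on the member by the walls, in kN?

If the wall were absent the member would grow by αΔT L = 12.3×10⁻⁶ × 129 × 2525 = 4.006 mm.
This exceeds the 0.83 mm gap, so the wall pushes back. The portion of expansion that must be recovered elastically is δ_free − gap = 4.006 − 0.83 = 3.176 mm.
So σ = E(δ_free − g)/L = 201×10³ × 3.176/2525 = 252.9 MPa.
Force on the wall = σA = 252.9 × 375 mm² = 94.82 kN.

P ≈ 94.8 kN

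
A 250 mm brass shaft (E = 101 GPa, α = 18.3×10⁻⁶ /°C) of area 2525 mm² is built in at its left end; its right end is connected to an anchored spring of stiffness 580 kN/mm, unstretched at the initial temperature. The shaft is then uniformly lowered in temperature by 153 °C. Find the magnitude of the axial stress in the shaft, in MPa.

σ ≈ 103 MPa (tensile)

The unrestrained thermal change is αΔT L = 18.3×10⁻⁶ × 153 × 250 = 0.7 mm.
With a force P in the spring, the elastic change of the shaft is PL/(AE) and that of the spring is P/k; compatibility requires their sum to equal δ_free.
So P = δ_free / [L/(AE) + 1/k] = 0.7 / [ 250/(2525×101×10³) + 1/(580×10³) ].
P = 0.7 / 2.704×10⁻⁶ = 258800 N.
σ = P/A = 258800/2525 = 102.5 MPa.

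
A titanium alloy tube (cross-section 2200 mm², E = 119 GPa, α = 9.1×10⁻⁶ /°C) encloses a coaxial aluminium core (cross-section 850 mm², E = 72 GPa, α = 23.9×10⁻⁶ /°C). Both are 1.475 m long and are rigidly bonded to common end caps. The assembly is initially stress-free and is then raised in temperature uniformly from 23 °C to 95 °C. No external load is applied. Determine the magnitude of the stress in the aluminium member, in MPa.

σ ≈ 62.2 MPa (compressive)

Both members must finish at the same length. With the larger α, the aluminium tends to over-expand; the plates restrain it, putting the aluminium in compression and the titanium alloy in tension. With no external load the two internal forces are equal and opposite, magnitude P.
Equating the net (thermal + elastic) strains gives |α₁ − α₂|·ΔT = P·[1/(A₁E₁) + 1/(A₂E₂)].
|α₁ − α₂|·ΔT = 14.8×10⁻⁶ × 72 = 0.001066.
1/(A₁E₁) + 1/(A₂E₂) = 1/(2200×119×10³) + 1/(850×72×10³) = 2.016×10⁻⁸ N⁻¹.
P = 0.001066 / 2.016×10⁻⁸ = 52860 N = 52.86 kN.
σ_{aluminium} = P/A₂ = 52860/850 = 62.19 MPa, compressive.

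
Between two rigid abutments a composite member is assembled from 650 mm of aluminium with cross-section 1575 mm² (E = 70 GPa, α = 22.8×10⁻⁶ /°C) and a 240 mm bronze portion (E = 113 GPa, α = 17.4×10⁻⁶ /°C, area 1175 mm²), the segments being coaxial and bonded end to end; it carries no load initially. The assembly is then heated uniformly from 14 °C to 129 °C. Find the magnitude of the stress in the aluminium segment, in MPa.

With the walls removed the bar would change length by δ_free = Σ αᵢΔT Lᵢ = 22.8×10⁻⁶×115×650 + 17.4×10⁻⁶×115×240 = 2.185 mm.
The rigid supports impose zero overall length change; the single axial force P common to all segments must satisfy P Σ Lᵢ/(AᵢEᵢ) = δ_free.
The series flexibility is Σ Lᵢ/(AᵢEᵢ) = 650/(1575×70×10³) + 240/(1175×113×10³) = 7.703×10⁻⁶ mm/N.
Hence P = δ_free / Σ(L/AE) = 2.185/7.703×10⁻⁶ = 283.6 kN (compressive).
σ_{aluminium} = P / A = 283600 / 1575 = 180.1 MPa.

σ ≈ 180 MPa (compressive)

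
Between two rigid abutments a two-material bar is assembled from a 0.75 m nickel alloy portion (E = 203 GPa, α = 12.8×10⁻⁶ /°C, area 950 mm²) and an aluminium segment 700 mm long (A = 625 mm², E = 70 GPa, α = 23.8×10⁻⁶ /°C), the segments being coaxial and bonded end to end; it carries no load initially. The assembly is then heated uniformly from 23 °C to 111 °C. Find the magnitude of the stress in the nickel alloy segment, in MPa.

σ ≈ 122 MPa (compressive)

If the supports were absent, the total length change would be Σ αᵢΔT Lᵢ = 12.8×10⁻⁶×88×750 + 23.8×10⁻⁶×88×700 = 2.311 mm.
The rigid supports impose zero overall length change; the single axial force P common to all segments must satisfy P Σ Lᵢ/(AᵢEᵢ) = δ_free.
Σ Lᵢ/(AᵢEᵢ) = 750/(950×203×10³) + 700/(625×70×10³) = 1.989×10⁻⁵ mm/N.
So P = 2.311 / 1.989×10⁻⁵ = 116.2 kN, compressive.
σ_{nickel alloy} = P / A = 116200 / 950 = 122.3 MPa.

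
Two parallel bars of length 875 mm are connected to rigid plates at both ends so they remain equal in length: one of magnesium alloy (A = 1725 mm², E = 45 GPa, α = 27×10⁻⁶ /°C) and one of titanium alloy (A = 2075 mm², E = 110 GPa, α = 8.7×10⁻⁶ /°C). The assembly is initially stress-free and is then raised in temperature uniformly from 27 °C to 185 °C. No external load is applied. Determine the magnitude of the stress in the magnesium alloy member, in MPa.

σ ≈ 97.1 MPa (compressive)

Both members must finish at the same length. With the larger α, the magnesium alloy tends to over-expand; the plates restrain it, putting the magnesium alloy in compression and the titanium alloy in tension. With no external load the two internal forces are equal and opposite, magnitude P.
Setting the final lengths equal and cancelling L: (α₁ − α₂)ΔT = P/(A₁E₁) + P/(A₂E₂).
|α₁ − α₂|·ΔT = 18.3×10⁻⁶ × 158 = 0.002891.
1/(A₁E₁) + 1/(A₂E₂) = 1/(1725×45×10³) + 1/(2075×110×10³) = 1.726×10⁻⁸ N⁻¹.
P = 0.002891 / 1.726×10⁻⁸ = 167500 N = 167.5 kN.
σ_{magnesium alloy} = P/A₁ = 167500/1725 = 97.09 MPa, compressive.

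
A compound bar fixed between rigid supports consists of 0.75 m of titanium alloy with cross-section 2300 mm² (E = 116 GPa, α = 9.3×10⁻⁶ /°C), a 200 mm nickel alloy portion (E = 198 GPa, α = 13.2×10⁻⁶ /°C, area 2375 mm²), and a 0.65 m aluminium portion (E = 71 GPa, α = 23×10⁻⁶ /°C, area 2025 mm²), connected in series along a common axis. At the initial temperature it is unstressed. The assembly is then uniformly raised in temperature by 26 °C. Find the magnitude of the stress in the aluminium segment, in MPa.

σ ≈ 40.7 MPa (compressive)

If the supports were absent, the total length change would be Σ αᵢΔT Lᵢ = 9.3×10⁻⁶×26×750 + 13.2×10⁻⁶×26×200 + 23×10⁻⁶×26×650 = 0.6387 mm.
The rigid supports impose zero overall length change; the single axial force P common to all segments must satisfy P Σ Lᵢ/(AᵢEᵢ) = δ_free.
Σ Lᵢ/(AᵢEᵢ) = 750/(2300×116×10³) + 200/(2375×198×10³) + 650/(2025×71×10³) = 7.757×10⁻⁶ mm/N.
So P = 0.6387 / 7.757×10⁻⁶ = 82.33 kN, compressive.
σ_{aluminium} = P / A = 82330 / 2025 = 40.66 MPa.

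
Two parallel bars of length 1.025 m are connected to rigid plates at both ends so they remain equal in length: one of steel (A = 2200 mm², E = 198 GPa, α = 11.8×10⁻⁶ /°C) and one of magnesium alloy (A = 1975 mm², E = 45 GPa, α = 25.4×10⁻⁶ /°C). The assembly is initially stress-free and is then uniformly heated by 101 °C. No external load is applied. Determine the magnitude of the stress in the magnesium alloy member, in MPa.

The magnesium alloy has the larger α, so on heating it would change length more than the steel if both were free. The rigid plates force a common final length, so the magnesium alloy is put into compression and the steel into tension, with equal and opposite forces P (no external load).
Compatibility of the two members (thermal + elastic change equal): (α₁ − α₂)ΔT = P·[1/(A₁E₁) + 1/(A₂E₂)].
|α₁ − α₂|·ΔT = 13.6×10⁻⁶ × 101 = 0.001374.
1/(A₁E₁) + 1/(A₂E₂) = 1/(2200×198×10³) + 1/(1975×45×10³) = 1.355×10⁻⁸ N⁻¹.
So P = 0.001374 / 1.355×10⁻⁸ = 101.4 kN.
σ_{magnesium alloy} = P/A₂ = 101400/1975 = 51.34 MPa, compressive.

σ ≈ 51.3 MPa (compressive)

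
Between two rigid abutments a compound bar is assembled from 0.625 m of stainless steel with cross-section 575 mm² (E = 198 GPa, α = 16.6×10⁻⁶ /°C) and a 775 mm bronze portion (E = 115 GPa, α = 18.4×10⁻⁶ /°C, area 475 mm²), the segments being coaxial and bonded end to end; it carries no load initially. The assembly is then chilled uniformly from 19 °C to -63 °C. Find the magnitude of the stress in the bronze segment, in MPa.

Free thermal contraction of the whole bar: Σ αᵢΔT Lᵢ = 16.6×10⁻⁶×82×625 + 18.4×10⁻⁶×82×775 = 2.02 mm.
The walls prevent any net length change, so an axial force P (same in every segment) develops. Compatibility: P · Σ Lᵢ/(AᵢEᵢ) = δ_free.
Σ Lᵢ/(AᵢEᵢ) = 625/(575×198×10³) + 775/(475×115×10³) = 1.968×10⁻⁵ mm/N.
Hence P = δ_free / Σ(L/AE) = 2.02/1.968×10⁻⁵ = 102.7 kN (tensile).
σ_{bronze} = P / A = 102700 / 475 = 216.1 MPa.

σ ≈ 216 MPa (tensile)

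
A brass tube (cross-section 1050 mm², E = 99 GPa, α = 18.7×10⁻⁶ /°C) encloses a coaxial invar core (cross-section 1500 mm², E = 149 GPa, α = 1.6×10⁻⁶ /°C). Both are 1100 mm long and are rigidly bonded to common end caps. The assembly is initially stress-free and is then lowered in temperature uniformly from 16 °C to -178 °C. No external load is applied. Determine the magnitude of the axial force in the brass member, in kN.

P ≈ 235 kN (tensile in the brass)

Both members must finish at the same length. With the larger α, the brass tends to over-contract; the plates restrain it, putting the brass in tension and the invar in compression. With no external load the two internal forces are equal and opposite, magnitude P.
Setting the final lengths equal and cancelling L: (α₁ − α₂)ΔT = P/(A₁E₁) + P/(A₂E₂).
|α₁ − α₂|·ΔT = 17.1×10⁻⁶ × 194 = 0.003317.
1/(A₁E₁) + 1/(A₂E₂) = 1/(1050×99×10³) + 1/(1500×149×10³) = 1.409×10⁻⁸ N⁻¹.
So P = 0.003317 / 1.409×10⁻⁸ = 235.4 kN.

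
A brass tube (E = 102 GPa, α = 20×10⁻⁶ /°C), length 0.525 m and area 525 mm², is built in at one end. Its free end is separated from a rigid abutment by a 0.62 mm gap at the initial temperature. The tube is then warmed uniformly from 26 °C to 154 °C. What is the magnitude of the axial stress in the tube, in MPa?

Free thermal elongation = αΔT L = 20×10⁻⁶ × 128 × 525 = 1.344 mm.
The gap closes (δ_free > 0.62 mm) and the wall then resists a further 1.344 − 0.62 = 0.724 mm of expansion.
So σ = E(δ_free − g)/L = 102×10³ × 0.724/525 = 140.7 MPa.

σ ≈ 141 MPa (compressive)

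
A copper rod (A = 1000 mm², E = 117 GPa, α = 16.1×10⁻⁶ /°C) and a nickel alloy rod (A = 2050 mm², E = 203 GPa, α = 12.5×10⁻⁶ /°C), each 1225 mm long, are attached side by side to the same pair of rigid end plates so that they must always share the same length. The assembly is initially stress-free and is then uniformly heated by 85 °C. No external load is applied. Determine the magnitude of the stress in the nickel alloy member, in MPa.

Both members must finish at the same length. With the larger α, the copper tends to over-expand; the plates restrain it, putting the copper in compression and the nickel alloy in tension. With no external load the two internal forces are equal and opposite, magnitude P.
Compatibility of the two members (thermal + elastic change equal): (α₁ − α₂)ΔT = P·[1/(A₁E₁) + 1/(A₂E₂)].
|α₁ − α₂|·ΔT = 3.6×10⁻⁶ × 85 = 0.000306.
1/(A₁E₁) + 1/(A₂E₂) = 1/(1000×117×10³) + 1/(2050×203×10³) = 1.095×10⁻⁸ N⁻¹.
P = 0.000306 / 1.095×10⁻⁸ = 27950 N = 27.95 kN.
σ_{nickel alloy} = P/A₂ = 27950/2050 = 13.63 MPa, tensile.

σ ≈ 13.6 MPa (tensile)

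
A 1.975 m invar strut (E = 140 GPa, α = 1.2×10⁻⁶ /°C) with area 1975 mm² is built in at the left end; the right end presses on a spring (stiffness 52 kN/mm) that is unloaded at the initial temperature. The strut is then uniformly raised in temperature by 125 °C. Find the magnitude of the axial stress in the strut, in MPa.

If the spring were absent the strut would lengthen by αΔT L = 1.2×10⁻⁶ × 125 × 1975 = 0.2962 mm.
With a force P in the spring, the elastic change of the strut is PL/(AE) and that of the spring is P/k; compatibility requires their sum to equal δ_free.
So P = δ_free / [L/(AE) + 1/k] = 0.2962 / [ 1975/(1975×140×10³) + 1/(52×10³) ].
P = 0.2962 / 2.637×10⁻⁵ = 11230 N.
σ = P/A = 11230/1975 = 5.687 MPa.

σ ≈ 5.69 MPa (compressive)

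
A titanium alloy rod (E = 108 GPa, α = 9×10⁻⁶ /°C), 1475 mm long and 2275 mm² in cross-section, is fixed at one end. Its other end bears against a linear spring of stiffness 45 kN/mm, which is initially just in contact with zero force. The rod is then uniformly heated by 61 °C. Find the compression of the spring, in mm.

δ ≈ 0.638 mm

If the spring were absent the rod would lengthen by αΔT L = 9×10⁻⁶ × 61 × 1475 = 0.8098 mm.
Let P be the compressive force at the spring. The rod shortens elastically by PL/(AE) and the spring compresses by P/k; together these equal δ_free.
So P = δ_free / [L/(AE) + 1/k] = 0.8098 / [ 1475/(2275×108×10³) + 1/(45×10³) ].
P = 0.8098 / 2.823×10⁻⁵ = 28690 N.
Spring compression = P/k = 28690/(45×10³) = 0.6375 mm.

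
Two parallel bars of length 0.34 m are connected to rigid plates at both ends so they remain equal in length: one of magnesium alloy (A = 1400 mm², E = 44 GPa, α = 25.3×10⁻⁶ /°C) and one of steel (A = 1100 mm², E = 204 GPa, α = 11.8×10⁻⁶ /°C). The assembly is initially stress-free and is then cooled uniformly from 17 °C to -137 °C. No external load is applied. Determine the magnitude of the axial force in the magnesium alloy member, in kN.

Equilibrium of a rigid end plate with no external load gives equal and opposite internal forces ±P in the two members. Since α_{magnesium alloy} > α_{steel}, cooling drives the magnesium alloy into tension and the steel into compression.
Compatibility of the two members (thermal + elastic change equal): (α₁ − α₂)ΔT = P·[1/(A₁E₁) + 1/(A₂E₂)].
|α₁ − α₂|·ΔT = 13.5×10⁻⁶ × 154 = 0.002079.
1/(A₁E₁) + 1/(A₂E₂) = 1/(1400×44×10³) + 1/(1100×204×10³) = 2.069×10⁻⁸ N⁻¹.
So P = 0.002079 / 2.069×10⁻⁸ = 100.5 kN.

P ≈ 100 kN (tensile in the magnesium alloy)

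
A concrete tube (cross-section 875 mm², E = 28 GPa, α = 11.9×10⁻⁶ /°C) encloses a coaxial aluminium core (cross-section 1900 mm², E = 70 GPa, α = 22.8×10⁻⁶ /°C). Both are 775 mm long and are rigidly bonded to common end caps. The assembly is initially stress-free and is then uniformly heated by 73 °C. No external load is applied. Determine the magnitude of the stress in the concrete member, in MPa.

The aluminium has the larger α, so on heating it would change length more than the concrete if both were free. The rigid plates force a common final length, so the aluminium is put into compression and the concrete into tension, with equal and opposite forces P (no external load).
Equating the net (thermal + elastic) strains gives |α₁ − α₂|·ΔT = P·[1/(A₁E₁) + 1/(A₂E₂)].
|α₁ − α₂|·ΔT = 10.9×10⁻⁶ × 73 = 0.0007957.
1/(A₁E₁) + 1/(A₂E₂) = 1/(875×28×10³) + 1/(1900×70×10³) = 4.834×10⁻⁸ N⁻¹.
P = 0.0007957 / 4.834×10⁻⁸ = 16460 N = 16.46 kN.
σ_{concrete} = P/A₁ = 16460/875 = 18.81 MPa, tensile.

σ ≈ 18.8 MPa (tensile)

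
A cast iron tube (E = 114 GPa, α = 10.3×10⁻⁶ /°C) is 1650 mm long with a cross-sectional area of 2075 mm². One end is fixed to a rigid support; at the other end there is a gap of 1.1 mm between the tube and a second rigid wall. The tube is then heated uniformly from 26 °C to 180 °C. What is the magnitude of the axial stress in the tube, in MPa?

If the wall were absent the tube would grow by αΔT L = 10.3×10⁻⁶ × 154 × 1650 = 2.617 mm.
This exceeds the 1.1 mm gap, so the wall pushes back. The portion of expansion that must be recovered elastically is δ_free − gap = 2.617 − 1.1 = 1.517 mm.
Compatibility: PL/(AE) = 1.517 mm, so σ = P/A = E × (1.517/1650) = 104.8 MPa.

σ ≈ 105 MPa (compressive)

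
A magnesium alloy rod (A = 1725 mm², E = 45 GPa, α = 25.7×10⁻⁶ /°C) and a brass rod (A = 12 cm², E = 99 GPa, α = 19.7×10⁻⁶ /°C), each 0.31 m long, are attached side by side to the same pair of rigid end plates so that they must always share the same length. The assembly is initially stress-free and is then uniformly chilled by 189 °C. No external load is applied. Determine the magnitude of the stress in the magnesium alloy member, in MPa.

Both members must finish at the same length. With the larger α, the magnesium alloy tends to over-contract; the plates restrain it, putting the magnesium alloy in tension and the brass in compression. With no external load the two internal forces are equal and opposite, magnitude P.
Setting the final lengths equal and cancelling L: (α₁ − α₂)ΔT = P/(A₁E₁) + P/(A₂E₂).
|α₁ − α₂|·ΔT = 6×10⁻⁶ × 189 = 0.001134.
1/(A₁E₁) + 1/(A₂E₂) = 1/(1725×45×10³) + 1/(1200×99×10³) = 2.13×10⁻⁸ N⁻¹.
So P = 0.001134 / 2.13×10⁻⁸ = 53.24 kN.
σ_{magnesium alloy} = P/A₁ = 53240/1725 = 30.86 MPa, tensile.

σ ≈ 30.9 MPa (tensile)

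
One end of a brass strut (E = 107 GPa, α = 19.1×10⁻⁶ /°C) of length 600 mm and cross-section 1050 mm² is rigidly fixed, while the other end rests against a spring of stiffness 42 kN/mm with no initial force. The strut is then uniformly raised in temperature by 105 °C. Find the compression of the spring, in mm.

If the spring were absent the strut would lengthen by αΔT L = 19.1×10⁻⁶ × 105 × 600 = 1.203 mm.
With a force P in the spring, the elastic change of the strut is PL/(AE) and that of the spring is P/k; compatibility requires their sum to equal δ_free.
P [ L/(AE) + 1/k ] = δ_free → P [ 600/(1050×107×10³) + 1/(42×10³) ] = 1.203.
P = 1.203 / 2.915×10⁻⁵ = 41280 N.
Spring compression = P/k = 41280/(42×10³) = 0.9828 mm.

δ ≈ 0.983 mm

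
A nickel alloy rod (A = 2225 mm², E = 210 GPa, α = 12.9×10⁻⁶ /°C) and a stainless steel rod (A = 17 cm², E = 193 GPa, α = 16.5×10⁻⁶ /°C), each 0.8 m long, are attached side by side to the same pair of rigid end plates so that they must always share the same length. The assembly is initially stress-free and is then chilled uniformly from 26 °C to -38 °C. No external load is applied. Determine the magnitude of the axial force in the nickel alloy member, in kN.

P ≈ 44.4 kN (compressive in the nickel alloy)

The stainless steel has the larger α, so on cooling it would change length more than the nickel alloy if both were free. The rigid plates force a common final length, so the stainless steel is put into tension and the nickel alloy into compression, with equal and opposite forces P (no external load).
Equating the net (thermal + elastic) strains gives |α₁ − α₂|·ΔT = P·[1/(A₁E₁) + 1/(A₂E₂)].
|α₁ − α₂|·ΔT = 3.6×10⁻⁶ × 64 = 0.0002304.
1/(A₁E₁) + 1/(A₂E₂) = 1/(2225×210×10³) + 1/(1700×193×10³) = 5.188×10⁻⁹ N⁻¹.
So P = 0.0002304 / 5.188×10⁻⁹ = 44.41 kN.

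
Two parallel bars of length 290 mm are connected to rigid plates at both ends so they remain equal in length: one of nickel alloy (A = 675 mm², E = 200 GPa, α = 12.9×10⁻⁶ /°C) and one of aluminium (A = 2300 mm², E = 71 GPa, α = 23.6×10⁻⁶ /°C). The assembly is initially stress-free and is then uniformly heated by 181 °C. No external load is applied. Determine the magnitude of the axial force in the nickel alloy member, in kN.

Equilibrium of a rigid end plate with no external load gives equal and opposite internal forces ±P in the two members. Since α_{aluminium} > α_{nickel alloy}, heating drives the aluminium into compression and the nickel alloy into tension.
Equating the net (thermal + elastic) strains gives |α₁ − α₂|·ΔT = P·[1/(A₁E₁) + 1/(A₂E₂)].
|α₁ − α₂|·ΔT = 10.7×10⁻⁶ × 181 = 0.001937.
1/(A₁E₁) + 1/(A₂E₂) = 1/(675×200×10³) + 1/(2300×71×10³) = 1.353×10⁻⁸ N⁻¹.
So P = 0.001937 / 1.353×10⁻⁸ = 143.1 kN.

P ≈ 143 kN (tensile in the nickel alloy)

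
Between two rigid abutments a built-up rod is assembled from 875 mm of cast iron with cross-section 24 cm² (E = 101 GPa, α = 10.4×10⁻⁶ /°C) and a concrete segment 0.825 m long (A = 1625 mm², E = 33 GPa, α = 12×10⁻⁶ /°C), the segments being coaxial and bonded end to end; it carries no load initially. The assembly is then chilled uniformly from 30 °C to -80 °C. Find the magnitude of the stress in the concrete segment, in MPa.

σ ≈ 67.7 MPa (tensile)

Free thermal contraction of the whole bar: Σ αᵢΔT Lᵢ = 10.4×10⁻⁶×110×875 + 12×10⁻⁶×110×825 = 2.09 mm.
The walls prevent any net length change, so an axial force P (same in every segment) develops. Compatibility: P · Σ Lᵢ/(AᵢEᵢ) = δ_free.
The series flexibility is Σ Lᵢ/(AᵢEᵢ) = 875/(2400×101×10³) + 825/(1625×33×10³) = 1.899×10⁻⁵ mm/N.
Hence P = δ_free / Σ(L/AE) = 2.09/1.899×10⁻⁵ = 110 kN (tensile).
σ_{concrete} = P / A = 110000 / 1625 = 67.71 MPa.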